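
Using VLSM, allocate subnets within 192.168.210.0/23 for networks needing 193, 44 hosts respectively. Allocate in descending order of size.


193 hosts -> /24 (254 usable): 192.168.210.0/24
44 hosts -> /26 (62 usable): 192.168.211.0/26
Allocation: 192.168.210.0/24 (193 hosts, 254 usable); 192.168.211.0/26 (44 hosts, 62 usable)


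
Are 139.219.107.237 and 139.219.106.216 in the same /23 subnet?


Mask: 255.255.254.0
139.219.107.237 AND mask = 139.219.106.0
139.219.106.216 AND mask = 139.219.106.0
Yes, same subnet (139.219.106.0)


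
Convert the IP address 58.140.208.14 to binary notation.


58 = 00111010
140 = 10001100
208 = 11010000
14 = 00001110
Binary: 00111010.10001100.11010000.00001110


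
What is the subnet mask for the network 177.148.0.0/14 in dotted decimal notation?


/14 means 14 network bits, 18 host bits
Binary: 11111111111111000000000000000000
Mask: 255.252.0.0


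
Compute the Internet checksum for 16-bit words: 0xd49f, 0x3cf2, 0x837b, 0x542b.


Sum all words (with carry folding):
+ 0xd49f = 0xd49f
+ 0x3cf2 = 0x1192
+ 0x837b = 0x950d
+ 0x542b = 0xe938
One's complement: ~0xe938
Checksum = 0x16c7


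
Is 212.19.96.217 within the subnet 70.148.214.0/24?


Subnet network: 70.148.214.0
Test IP AND mask: 212.19.96.0
No, 212.19.96.217 is not in 70.148.214.0/24


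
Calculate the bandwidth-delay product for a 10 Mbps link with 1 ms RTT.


BDP = bandwidth * RTT
= 10 Mbps * 1 ms
= 10 * 1e6 * 1 / 1000 bits
= 10000 bits
= 1250 bytes
= 1.2207 KB
BDP = 10000 bits (1250 bytes)


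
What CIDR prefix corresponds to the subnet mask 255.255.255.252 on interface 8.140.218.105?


Binary: 11111111.11111111.11111111.11111100
Count leading 1s
Prefix: /30


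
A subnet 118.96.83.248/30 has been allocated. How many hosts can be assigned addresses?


Host bits = 32 - 30 = 2
Total addresses = 2^2 = 4
Usable = total - 2 (network and broadcast)
Usable hosts: 2


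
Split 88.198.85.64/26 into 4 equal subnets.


New prefix = 26 + 2 = 28
Each subnet has 16 addresses
  88.198.85.64/28
  88.198.85.80/28
  88.198.85.96/28
  88.198.85.112/28
Subnets: 88.198.85.64/28, 88.198.85.80/28, 88.198.85.96/28, 88.198.85.112/28


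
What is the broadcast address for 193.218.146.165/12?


Network: 193.208.0.0/12
Host bits = 20
Set all host bits to 1:
Broadcast: 193.223.255.255


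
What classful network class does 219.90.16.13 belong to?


First octet: 219
Binary: 11011011
110xxxxx -> Class C (192-223)
Class C, default mask 255.255.255.0 (/24)


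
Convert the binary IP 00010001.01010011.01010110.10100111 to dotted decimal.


00010001 = 17
01010011 = 83
01010110 = 86
10100111 = 167
IP: 17.83.86.167


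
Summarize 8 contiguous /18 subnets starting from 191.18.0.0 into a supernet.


Original prefix: /18
Number of subnets: 8 = 2^3
New prefix = 18 - 3 = 15
Supernet: 191.18.0.0/15


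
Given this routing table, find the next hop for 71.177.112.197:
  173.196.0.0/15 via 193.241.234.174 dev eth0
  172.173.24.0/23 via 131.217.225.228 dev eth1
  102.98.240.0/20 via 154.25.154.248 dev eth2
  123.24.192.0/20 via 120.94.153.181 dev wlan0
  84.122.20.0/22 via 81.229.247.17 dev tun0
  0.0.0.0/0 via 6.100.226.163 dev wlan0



Longest prefix match for 71.177.112.197:
  /15 173.196.0.0: no
  /23 172.173.24.0: no
  /20 102.98.240.0: no
  /20 123.24.192.0: no
  /22 84.122.20.0: no
  /0 0.0.0.0: MATCH
Selected: next-hop 6.100.226.163 via wlan0 (matched /0)


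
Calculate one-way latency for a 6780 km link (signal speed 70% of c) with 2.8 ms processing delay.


Speed = 0.7 * 3e5 km/s = 210000 km/s
Propagation delay = 6780 / 210000 = 0.0323 s = 32.2857 ms
Processing delay = 2.8 ms
Total one-way latency = 35.0857 ms


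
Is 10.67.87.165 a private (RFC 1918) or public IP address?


RFC 1918 private ranges:
  10.0.0.0/8 (10.0.0.0 - 10.255.255.255)
  172.16.0.0/12 (172.16.0.0 - 172.31.255.255)
  192.168.0.0/16 (192.168.0.0 - 192.168.255.255)
Private (in 10.0.0.0/8)


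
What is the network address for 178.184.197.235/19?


IP:   10110010.10111000.11000101.11101011
Mask: 11111111.11111111.11100000.00000000
AND operation:
Net:  10110010.10111000.11000000.00000000
Network: 178.184.192.0/19


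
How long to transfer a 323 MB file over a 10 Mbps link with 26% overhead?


Effective throughput = 10 * (1 - 26/100) = 7.4 Mbps
File size in Mb = 323 * 8 = 2584 Mb
Time = 2584 / 7.4
Time = 349.1892 seconds


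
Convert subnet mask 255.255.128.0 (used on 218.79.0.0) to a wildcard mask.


Subnet mask: 255.255.128.0
Wildcard = 255.255.255.255 - subnet mask
255 - 255 = 0
255 - 255 = 0
255 - 128 = 127
255 - 0 = 255
Wildcard: 0.0.127.255


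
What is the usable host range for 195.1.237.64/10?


Network: 195.0.0.0
Broadcast: 195.63.255.255
First usable = network + 1
Last usable = broadcast - 1
Range: 195.0.0.1 to 195.63.255.254


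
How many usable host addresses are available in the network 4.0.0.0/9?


Host bits = 32 - 9 = 23
Total addresses = 2^23 = 8388608
Usable = total - 2 (network and broadcast)
Usable hosts: 8388606


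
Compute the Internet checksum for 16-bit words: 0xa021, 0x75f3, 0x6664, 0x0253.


Sum all words (with carry folding):
+ 0xa021 = 0xa021
+ 0x75f3 = 0x1615
+ 0x6664 = 0x7c79
+ 0x0253 = 0x7ecc
One's complement: ~0x7ecc
Checksum = 0x8133


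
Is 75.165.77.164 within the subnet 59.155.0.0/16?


Subnet network: 59.155.0.0
Test IP AND mask: 75.165.0.0
No, 75.165.77.164 is not in 59.155.0.0/16


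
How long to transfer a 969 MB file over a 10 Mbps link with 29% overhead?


Effective throughput = 10 * (1 - 29/100) = 7.1 Mbps
File size in Mb = 969 * 8 = 7752 Mb
Time = 7752 / 7.1
Time = 1091.831 seconds


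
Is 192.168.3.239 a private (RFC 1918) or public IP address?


RFC 1918 private ranges:
  10.0.0.0/8 (10.0.0.0 - 10.255.255.255)
  172.16.0.0/12 (172.16.0.0 - 172.31.255.255)
  192.168.0.0/16 (192.168.0.0 - 192.168.255.255)
Private (in 192.168.0.0/16)


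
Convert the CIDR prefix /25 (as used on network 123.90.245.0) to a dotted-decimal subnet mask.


/25 means 25 network bits, 7 host bits
Binary: 11111111111111111111111110000000
Mask: 255.255.255.128


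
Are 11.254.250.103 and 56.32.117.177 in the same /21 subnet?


Mask: 255.255.248.0
11.254.250.103 AND mask = 11.254.248.0
56.32.117.177 AND mask = 56.32.112.0
No, different subnets (11.254.248.0 vs 56.32.112.0)


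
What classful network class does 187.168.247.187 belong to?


First octet: 187
Binary: 10111011
10xxxxxx -> Class B (128-191)
Class B, default mask 255.255.0.0 (/16)


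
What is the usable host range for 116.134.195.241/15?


Network: 116.134.0.0
Broadcast: 116.135.255.255
First usable = network + 1
Last usable = broadcast - 1
Range: 116.134.0.1 to 116.135.255.254


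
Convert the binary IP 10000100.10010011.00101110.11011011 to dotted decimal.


10000100 = 132
10010011 = 147
00101110 = 46
11011011 = 219
IP: 132.147.46.219


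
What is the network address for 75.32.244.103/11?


IP:   01001011.00100000.11110100.01100111
Mask: 11111111.11100000.00000000.00000000
AND operation:
Net:  01001011.00100000.00000000.00000000
Network: 75.32.0.0/11


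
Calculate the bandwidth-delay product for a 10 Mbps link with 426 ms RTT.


BDP = bandwidth * RTT
= 10 Mbps * 426 ms
= 10 * 1e6 * 426 / 1000 bits
= 4260000 bits
= 532500 bytes
= 520.0195 KB
BDP = 4260000 bits (532500 bytes)


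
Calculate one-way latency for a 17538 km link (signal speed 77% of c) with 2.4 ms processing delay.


Speed = 0.77 * 3e5 km/s = 231000 km/s
Propagation delay = 17538 / 231000 = 0.0759 s = 75.9221 ms
Processing delay = 2.4 ms
Total one-way latency = 78.3221 ms


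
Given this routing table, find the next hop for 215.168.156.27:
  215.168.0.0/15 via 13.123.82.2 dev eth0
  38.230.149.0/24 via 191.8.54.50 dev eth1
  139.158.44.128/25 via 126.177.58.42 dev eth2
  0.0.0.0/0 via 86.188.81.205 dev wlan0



Longest prefix match for 215.168.156.27:
  /15 215.168.0.0: MATCH
  /24 38.230.149.0: no
  /25 139.158.44.128: no
  /0 0.0.0.0: MATCH
Selected: next-hop 13.123.82.2 via eth0 (matched /15)


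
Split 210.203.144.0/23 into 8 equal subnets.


New prefix = 23 + 3 = 26
Each subnet has 64 addresses
  210.203.144.0/26
  210.203.144.64/26
  210.203.144.128/26
  210.203.144.192/26
  210.203.145.0/26
  210.203.145.64/26
  210.203.145.128/26
  210.203.145.192/26
Subnets: 210.203.144.0/26, 210.203.144.64/26, 210.203.144.128/26, 210.203.144.192/26, 210.203.145.0/26, 210.203.145.64/26, 210.203.145.128/26, 210.203.145.192/26


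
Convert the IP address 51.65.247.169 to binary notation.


51 = 00110011
65 = 01000001
247 = 11110111
169 = 10101001
Binary: 00110011.01000001.11110111.10101001


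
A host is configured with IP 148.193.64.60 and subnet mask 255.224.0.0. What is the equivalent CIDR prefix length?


Binary: 11111111.11100000.00000000.00000000
Count leading 1s
Prefix: /11


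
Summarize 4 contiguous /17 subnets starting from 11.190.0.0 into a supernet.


Original prefix: /17
Number of subnets: 4 = 2^2
New prefix = 17 - 2 = 15
Supernet: 11.190.0.0/15


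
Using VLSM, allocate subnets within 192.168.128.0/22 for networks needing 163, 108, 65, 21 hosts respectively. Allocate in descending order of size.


163 hosts -> /24 (254 usable): 192.168.128.0/24
108 hosts -> /25 (126 usable): 192.168.129.0/25
65 hosts -> /25 (126 usable): 192.168.129.128/25
21 hosts -> /27 (30 usable): 192.168.130.0/27
Allocation: 192.168.128.0/24 (163 hosts, 254 usable); 192.168.129.0/25 (108 hosts, 126 usable); 192.168.129.128/25 (65 hosts, 126 usable); 192.168.130.0/27 (21 hosts, 30 usable)


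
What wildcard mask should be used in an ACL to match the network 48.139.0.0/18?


Subnet mask: 255.255.192.0
Wildcard = 255.255.255.255 - subnet mask
255 - 255 = 0
255 - 255 = 0
255 - 192 = 63
255 - 0 = 255
Wildcard: 0.0.63.255


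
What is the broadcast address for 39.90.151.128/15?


Network: 39.90.0.0/15
Host bits = 17
Set all host bits to 1:
Broadcast: 39.91.255.255


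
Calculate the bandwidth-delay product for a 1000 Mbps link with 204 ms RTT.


BDP = bandwidth * RTT
= 1000 Mbps * 204 ms
= 1000 * 1e6 * 204 / 1000 bits
= 204000000 bits
= 25500000 bytes
= 24902.3438 KB
BDP = 204000000 bits (25500000 bytes)


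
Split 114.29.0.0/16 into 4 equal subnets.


New prefix = 16 + 2 = 18
Each subnet has 16384 addresses
  114.29.0.0/18
  114.29.64.0/18
  114.29.128.0/18
  114.29.192.0/18
Subnets: 114.29.0.0/18, 114.29.64.0/18, 114.29.128.0/18, 114.29.192.0/18


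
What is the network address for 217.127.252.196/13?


IP:   11011001.01111111.11111100.11000100
Mask: 11111111.11111000.00000000.00000000
AND operation:
Net:  11011001.01111000.00000000.00000000
Network: 217.120.0.0/13


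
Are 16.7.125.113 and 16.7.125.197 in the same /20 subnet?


Mask: 255.255.240.0
16.7.125.113 AND mask = 16.7.112.0
16.7.125.197 AND mask = 16.7.112.0
Yes, same subnet (16.7.112.0)


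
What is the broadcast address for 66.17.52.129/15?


Network: 66.16.0.0/15
Host bits = 17
Set all host bits to 1:
Broadcast: 66.17.255.255


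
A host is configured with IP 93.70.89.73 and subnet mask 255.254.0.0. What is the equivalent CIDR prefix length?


Binary: 11111111.11111110.00000000.00000000
Count leading 1s
Prefix: /15


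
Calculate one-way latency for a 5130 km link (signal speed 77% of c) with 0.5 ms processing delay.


Speed = 0.77 * 3e5 km/s = 231000 km/s
Propagation delay = 5130 / 231000 = 0.0222 s = 22.2078 ms
Processing delay = 0.5 ms
Total one-way latency = 22.7078 ms


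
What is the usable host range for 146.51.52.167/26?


Network: 146.51.52.128
Broadcast: 146.51.52.191
First usable = network + 1
Last usable = broadcast - 1
Range: 146.51.52.129 to 146.51.52.190


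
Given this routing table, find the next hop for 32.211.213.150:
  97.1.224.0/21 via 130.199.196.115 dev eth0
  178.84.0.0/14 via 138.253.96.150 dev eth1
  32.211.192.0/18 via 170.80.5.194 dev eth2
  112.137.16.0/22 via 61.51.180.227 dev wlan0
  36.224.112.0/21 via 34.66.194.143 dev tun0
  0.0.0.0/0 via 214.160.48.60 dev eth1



Longest prefix match for 32.211.213.150:
  /21 97.1.224.0: no
  /14 178.84.0.0: no
  /18 32.211.192.0: MATCH
  /22 112.137.16.0: no
  /21 36.224.112.0: no
  /0 0.0.0.0: MATCH
Selected: next-hop 170.80.5.194 via eth2 (matched /18)


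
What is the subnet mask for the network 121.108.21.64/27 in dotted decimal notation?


/27 means 27 network bits, 5 host bits
Binary: 11111111111111111111111111100000
Mask: 255.255.255.224


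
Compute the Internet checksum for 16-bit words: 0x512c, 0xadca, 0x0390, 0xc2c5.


Sum all words (with carry folding):
+ 0x512c = 0x512c
+ 0xadca = 0xfef6
+ 0x0390 = 0x0287
+ 0xc2c5 = 0xc54c
One's complement: ~0xc54c
Checksum = 0x3ab3


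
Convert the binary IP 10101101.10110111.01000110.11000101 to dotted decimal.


10101101 = 173
10110111 = 183
01000110 = 70
11000101 = 197
IP: 173.183.70.197


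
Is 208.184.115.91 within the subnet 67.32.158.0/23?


Subnet network: 67.32.158.0
Test IP AND mask: 208.184.114.0
No, 208.184.115.91 is not in 67.32.158.0/23


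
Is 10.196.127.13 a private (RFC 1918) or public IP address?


RFC 1918 private ranges:
  10.0.0.0/8 (10.0.0.0 - 10.255.255.255)
  172.16.0.0/12 (172.16.0.0 - 172.31.255.255)
  192.168.0.0/16 (192.168.0.0 - 192.168.255.255)
Private (in 10.0.0.0/8)


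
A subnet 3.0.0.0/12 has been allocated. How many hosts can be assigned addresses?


Host bits = 32 - 12 = 20
Total addresses = 2^20 = 1048576
Usable = total - 2 (network and broadcast)
Usable hosts: 1048574


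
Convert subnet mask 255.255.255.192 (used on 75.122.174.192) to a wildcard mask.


Subnet mask: 255.255.255.192
Wildcard = 255.255.255.255 - subnet mask
255 - 255 = 0
255 - 255 = 0
255 - 255 = 0
255 - 192 = 63
Wildcard: 0.0.0.63


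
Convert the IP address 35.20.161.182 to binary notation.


35 = 00100011
20 = 00010100
161 = 10100001
182 = 10110110
Binary: 00100011.00010100.10100001.10110110


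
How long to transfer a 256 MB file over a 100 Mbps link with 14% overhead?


Effective throughput = 100 * (1 - 14/100) = 86 Mbps
File size in Mb = 256 * 8 = 2048 Mb
Time = 2048 / 86
Time = 23.814 seconds


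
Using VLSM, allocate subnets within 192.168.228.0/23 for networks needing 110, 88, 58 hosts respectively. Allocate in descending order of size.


110 hosts -> /25 (126 usable): 192.168.228.0/25
88 hosts -> /25 (126 usable): 192.168.228.128/25
58 hosts -> /26 (62 usable): 192.168.229.0/26
Allocation: 192.168.228.0/25 (110 hosts, 126 usable); 192.168.228.128/25 (88 hosts, 126 usable); 192.168.229.0/26 (58 hosts, 62 usable)


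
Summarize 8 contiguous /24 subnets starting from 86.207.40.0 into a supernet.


Original prefix: /24
Number of subnets: 8 = 2^3
New prefix = 24 - 3 = 21
Supernet: 86.207.40.0/21


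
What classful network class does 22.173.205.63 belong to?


First octet: 22
Binary: 00010110
0xxxxxxx -> Class A (1-126)
Class A, default mask 255.0.0.0 (/8)


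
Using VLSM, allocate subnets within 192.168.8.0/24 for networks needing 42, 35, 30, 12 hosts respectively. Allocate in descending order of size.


42 hosts -> /26 (62 usable): 192.168.8.0/26
35 hosts -> /26 (62 usable): 192.168.8.64/26
30 hosts -> /27 (30 usable): 192.168.8.128/27
12 hosts -> /28 (14 usable): 192.168.8.160/28
Allocation: 192.168.8.0/26 (42 hosts, 62 usable); 192.168.8.64/26 (35 hosts, 62 usable); 192.168.8.128/27 (30 hosts, 30 usable); 192.168.8.160/28 (12 hosts, 14 usable)


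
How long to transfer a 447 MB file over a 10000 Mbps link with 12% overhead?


Effective throughput = 10000 * (1 - 12/100) = 8800 Mbps
File size in Mb = 447 * 8 = 3576 Mb
Time = 3576 / 8800
Time = 0.4064 seconds


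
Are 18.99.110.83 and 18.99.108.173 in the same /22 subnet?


Mask: 255.255.252.0
18.99.110.83 AND mask = 18.99.108.0
18.99.108.173 AND mask = 18.99.108.0
Yes, same subnet (18.99.108.0)


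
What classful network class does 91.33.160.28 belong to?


First octet: 91
Binary: 01011011
0xxxxxxx -> Class A (1-126)
Class A, default mask 255.0.0.0 (/8)


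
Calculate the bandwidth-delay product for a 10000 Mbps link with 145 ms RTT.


BDP = bandwidth * RTT
= 10000 Mbps * 145 ms
= 10000 * 1e6 * 145 / 1000 bits
= 1450000000 bits
= 181250000 bytes
= 177001.9531 KB
BDP = 1450000000 bits (181250000 bytes)


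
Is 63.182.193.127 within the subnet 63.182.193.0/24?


Subnet network: 63.182.193.0
Test IP AND mask: 63.182.193.0
Yes, 63.182.193.127 is in 63.182.193.0/24


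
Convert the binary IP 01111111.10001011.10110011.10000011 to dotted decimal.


01111111 = 127
10001011 = 139
10110011 = 179
10000011 = 131
IP: 127.139.179.131


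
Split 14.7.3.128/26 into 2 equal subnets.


New prefix = 26 + 1 = 27
Each subnet has 32 addresses
  14.7.3.128/27
  14.7.3.160/27
Subnets: 14.7.3.128/27, 14.7.3.160/27


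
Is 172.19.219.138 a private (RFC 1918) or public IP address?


RFC 1918 private ranges:
  10.0.0.0/8 (10.0.0.0 - 10.255.255.255)
  172.16.0.0/12 (172.16.0.0 - 172.31.255.255)
  192.168.0.0/16 (192.168.0.0 - 192.168.255.255)
Private (in 172.16.0.0/12)


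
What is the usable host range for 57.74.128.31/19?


Network: 57.74.128.0
Broadcast: 57.74.159.255
First usable = network + 1
Last usable = broadcast - 1
Range: 57.74.128.1 to 57.74.159.254


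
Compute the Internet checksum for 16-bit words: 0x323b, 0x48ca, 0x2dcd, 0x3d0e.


Sum all words (with carry folding):
+ 0x323b = 0x323b
+ 0x48ca = 0x7b05
+ 0x2dcd = 0xa8d2
+ 0x3d0e = 0xe5e0
One's complement: ~0xe5e0
Checksum = 0x1a1f


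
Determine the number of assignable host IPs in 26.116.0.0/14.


Host bits = 32 - 14 = 18
Total addresses = 2^18 = 262144
Usable = total - 2 (network and broadcast)
Usable hosts: 262142


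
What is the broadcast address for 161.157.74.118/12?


Network: 161.144.0.0/12
Host bits = 20
Set all host bits to 1:
Broadcast: 161.159.255.255


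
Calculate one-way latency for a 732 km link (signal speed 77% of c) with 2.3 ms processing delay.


Speed = 0.77 * 3e5 km/s = 231000 km/s
Propagation delay = 732 / 231000 = 0.0032 s = 3.1688 ms
Processing delay = 2.3 ms
Total one-way latency = 5.4688 ms


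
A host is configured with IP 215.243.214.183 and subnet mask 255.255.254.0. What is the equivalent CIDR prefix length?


Binary: 11111111.11111111.11111110.00000000
Count leading 1s
Prefix: /23


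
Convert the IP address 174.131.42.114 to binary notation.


174 = 10101110
131 = 10000011
42 = 00101010
114 = 01110010
Binary: 10101110.10000011.00101010.01110010


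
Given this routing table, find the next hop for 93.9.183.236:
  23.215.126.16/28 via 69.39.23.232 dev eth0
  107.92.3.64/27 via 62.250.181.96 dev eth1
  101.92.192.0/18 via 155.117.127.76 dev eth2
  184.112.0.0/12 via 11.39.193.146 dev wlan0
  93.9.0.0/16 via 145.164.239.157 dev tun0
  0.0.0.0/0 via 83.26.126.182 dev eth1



Longest prefix match for 93.9.183.236:
  /28 23.215.126.16: no
  /27 107.92.3.64: no
  /18 101.92.192.0: no
  /12 184.112.0.0: no
  /16 93.9.0.0: MATCH
  /0 0.0.0.0: MATCH
Selected: next-hop 145.164.239.157 via tun0 (matched /16)


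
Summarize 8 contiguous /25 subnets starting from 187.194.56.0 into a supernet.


Original prefix: /25
Number of subnets: 8 = 2^3
New prefix = 25 - 3 = 22
Supernet: 187.194.56.0/22


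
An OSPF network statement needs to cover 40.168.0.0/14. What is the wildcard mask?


Subnet mask: 255.252.0.0
Wildcard = 255.255.255.255 - subnet mask
255 - 255 = 0
255 - 252 = 3
255 - 0 = 255
255 - 0 = 255
Wildcard: 0.3.255.255


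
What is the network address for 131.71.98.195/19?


IP:   10000011.01000111.01100010.11000011
Mask: 11111111.11111111.11100000.00000000
AND operation:
Net:  10000011.01000111.01100000.00000000
Network: 131.71.96.0/19


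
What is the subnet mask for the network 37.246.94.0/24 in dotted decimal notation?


/24 means 24 network bits, 8 host bits
Binary: 11111111111111111111111100000000
Mask: 255.255.255.0


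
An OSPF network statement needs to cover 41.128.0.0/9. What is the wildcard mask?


Subnet mask: 255.128.0.0
Wildcard = 255.255.255.255 - subnet mask
255 - 255 = 0
255 - 128 = 127
255 - 0 = 255
255 - 0 = 255
Wildcard: 0.127.255.255


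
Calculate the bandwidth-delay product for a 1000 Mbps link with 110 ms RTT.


BDP = bandwidth * RTT
= 1000 Mbps * 110 ms
= 1000 * 1e6 * 110 / 1000 bits
= 110000000 bits
= 13750000 bytes
= 13427.7344 KB
BDP = 110000000 bits (13750000 bytes)


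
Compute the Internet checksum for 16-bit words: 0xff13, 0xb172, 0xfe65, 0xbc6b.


Sum all words (with carry folding):
+ 0xff13 = 0xff13
+ 0xb172 = 0xb086
+ 0xfe65 = 0xaeec
+ 0xbc6b = 0x6b58
One's complement: ~0x6b58
Checksum = 0x94a7


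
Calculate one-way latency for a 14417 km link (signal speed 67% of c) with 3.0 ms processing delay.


Speed = 0.67 * 3e5 km/s = 201000 km/s
Propagation delay = 14417 / 201000 = 0.0717 s = 71.7264 ms
Processing delay = 3.0 ms
Total one-way latency = 74.7264 ms


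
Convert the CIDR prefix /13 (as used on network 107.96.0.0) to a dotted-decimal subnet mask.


/13 means 13 network bits, 19 host bits
Binary: 11111111111110000000000000000000
Mask: 255.248.0.0


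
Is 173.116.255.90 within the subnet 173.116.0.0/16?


Subnet network: 173.116.0.0
Test IP AND mask: 173.116.0.0
Yes, 173.116.255.90 is in 173.116.0.0/16


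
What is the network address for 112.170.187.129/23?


IP:   01110000.10101010.10111011.10000001
Mask: 11111111.11111111.11111110.00000000
AND operation:
Net:  01110000.10101010.10111010.00000000
Network: 112.170.186.0/23


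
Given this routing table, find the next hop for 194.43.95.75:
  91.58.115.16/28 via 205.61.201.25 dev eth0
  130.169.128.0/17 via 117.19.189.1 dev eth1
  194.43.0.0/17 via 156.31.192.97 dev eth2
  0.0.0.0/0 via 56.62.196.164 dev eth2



Longest prefix match for 194.43.95.75:
  /28 91.58.115.16: no
  /17 130.169.128.0: no
  /17 194.43.0.0: MATCH
  /0 0.0.0.0: MATCH
Selected: next-hop 156.31.192.97 via eth2 (matched /17)


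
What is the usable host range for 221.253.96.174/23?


Network: 221.253.96.0
Broadcast: 221.253.97.255
First usable = network + 1
Last usable = broadcast - 1
Range: 221.253.96.1 to 221.253.97.254


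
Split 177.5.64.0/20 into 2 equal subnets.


New prefix = 20 + 1 = 21
Each subnet has 2048 addresses
  177.5.64.0/21
  177.5.72.0/21
Subnets: 177.5.64.0/21, 177.5.72.0/21


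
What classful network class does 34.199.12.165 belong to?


First octet: 34
Binary: 00100010
0xxxxxxx -> Class A (1-126)
Class A, default mask 255.0.0.0 (/8)


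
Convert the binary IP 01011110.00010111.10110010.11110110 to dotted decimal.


01011110 = 94
00010111 = 23
10110010 = 178
11110110 = 246
IP: 94.23.178.246


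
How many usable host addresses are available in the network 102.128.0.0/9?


Host bits = 32 - 9 = 23
Total addresses = 2^23 = 8388608
Usable = total - 2 (network and broadcast)
Usable hosts: 8388606


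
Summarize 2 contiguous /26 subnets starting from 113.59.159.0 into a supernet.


Original prefix: /26
Number of subnets: 2 = 2^1
New prefix = 26 - 1 = 25
Supernet: 113.59.159.0/25


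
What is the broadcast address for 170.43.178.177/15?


Network: 170.42.0.0/15
Host bits = 17
Set all host bits to 1:
Broadcast: 170.43.255.255


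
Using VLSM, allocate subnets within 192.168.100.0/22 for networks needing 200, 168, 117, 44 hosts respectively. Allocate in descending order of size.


200 hosts -> /24 (254 usable): 192.168.100.0/24
168 hosts -> /24 (254 usable): 192.168.101.0/24
117 hosts -> /25 (126 usable): 192.168.102.0/25
44 hosts -> /26 (62 usable): 192.168.102.128/26
Allocation: 192.168.100.0/24 (200 hosts, 254 usable); 192.168.101.0/24 (168 hosts, 254 usable); 192.168.102.0/25 (117 hosts, 126 usable); 192.168.102.128/26 (44 hosts, 62 usable)


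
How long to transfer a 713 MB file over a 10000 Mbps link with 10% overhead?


Effective throughput = 10000 * (1 - 10/100) = 9000 Mbps
File size in Mb = 713 * 8 = 5704 Mb
Time = 5704 / 9000
Time = 0.6338 seconds


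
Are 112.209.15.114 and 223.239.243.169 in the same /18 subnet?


Mask: 255.255.192.0
112.209.15.114 AND mask = 112.209.0.0
223.239.243.169 AND mask = 223.239.192.0
No, different subnets (112.209.0.0 vs 223.239.192.0)


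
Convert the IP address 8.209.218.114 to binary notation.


8 = 00001000
209 = 11010001
218 = 11011010
114 = 01110010
Binary: 00001000.11010001.11011010.01110010


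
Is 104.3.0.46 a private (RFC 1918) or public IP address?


RFC 1918 private ranges:
  10.0.0.0/8 (10.0.0.0 - 10.255.255.255)
  172.16.0.0/12 (172.16.0.0 - 172.31.255.255)
  192.168.0.0/16 (192.168.0.0 - 192.168.255.255)
Public (not in any RFC 1918 range)


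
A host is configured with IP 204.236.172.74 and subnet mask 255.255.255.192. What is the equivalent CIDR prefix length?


Binary: 11111111.11111111.11111111.11000000
Count leading 1s
Prefix: /26


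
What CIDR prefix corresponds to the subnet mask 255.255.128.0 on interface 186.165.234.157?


Binary: 11111111.11111111.10000000.00000000
Count leading 1s
Prefix: /17


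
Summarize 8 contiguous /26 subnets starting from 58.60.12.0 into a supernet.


Original prefix: /26
Number of subnets: 8 = 2^3
New prefix = 26 - 3 = 23
Supernet: 58.60.12.0/23


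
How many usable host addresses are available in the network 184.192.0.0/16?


Host bits = 32 - 16 = 16
Total addresses = 2^16 = 65536
Usable = total - 2 (network and broadcast)
Usable hosts: 65534


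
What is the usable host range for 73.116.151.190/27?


Network: 73.116.151.160
Broadcast: 73.116.151.191
First usable = network + 1
Last usable = broadcast - 1
Range: 73.116.151.161 to 73.116.151.190


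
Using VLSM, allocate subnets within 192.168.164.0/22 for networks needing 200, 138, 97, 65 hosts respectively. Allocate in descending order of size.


200 hosts -> /24 (254 usable): 192.168.164.0/24
138 hosts -> /24 (254 usable): 192.168.165.0/24
97 hosts -> /25 (126 usable): 192.168.166.0/25
65 hosts -> /25 (126 usable): 192.168.166.128/25
Allocation: 192.168.164.0/24 (200 hosts, 254 usable); 192.168.165.0/24 (138 hosts, 254 usable); 192.168.166.0/25 (97 hosts, 126 usable); 192.168.166.128/25 (65 hosts, 126 usable)


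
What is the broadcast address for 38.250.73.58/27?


Network: 38.250.73.32/27
Host bits = 5
Set all host bits to 1:
Broadcast: 38.250.73.63


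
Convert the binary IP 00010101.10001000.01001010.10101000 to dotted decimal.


00010101 = 21
10001000 = 136
01001010 = 74
10101000 = 168
IP: 21.136.74.168


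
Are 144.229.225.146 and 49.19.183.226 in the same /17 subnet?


Mask: 255.255.128.0
144.229.225.146 AND mask = 144.229.128.0
49.19.183.226 AND mask = 49.19.128.0
No, different subnets (144.229.128.0 vs 49.19.128.0)


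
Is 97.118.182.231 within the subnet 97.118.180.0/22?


Subnet network: 97.118.180.0
Test IP AND mask: 97.118.180.0
Yes, 97.118.182.231 is in 97.118.180.0/22


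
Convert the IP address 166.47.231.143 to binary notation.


166 = 10100110
47 = 00101111
231 = 11100111
143 = 10001111
Binary: 10100110.00101111.11100111.10001111


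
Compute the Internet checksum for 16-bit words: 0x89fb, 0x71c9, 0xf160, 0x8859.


Sum all words (with carry folding):
+ 0x89fb = 0x89fb
+ 0x71c9 = 0xfbc4
+ 0xf160 = 0xed25
+ 0x8859 = 0x757f
One's complement: ~0x757f
Checksum = 0x8a80


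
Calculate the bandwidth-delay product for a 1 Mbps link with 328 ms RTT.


BDP = bandwidth * RTT
= 1 Mbps * 328 ms
= 1 * 1e6 * 328 / 1000 bits
= 328000 bits
= 41000 bytes
= 40.0391 KB
BDP = 328000 bits (41000 bytes)


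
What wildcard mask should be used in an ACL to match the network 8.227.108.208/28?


Subnet mask: 255.255.255.240
Wildcard = 255.255.255.255 - subnet mask
255 - 255 = 0
255 - 255 = 0
255 - 255 = 0
255 - 240 = 15
Wildcard: 0.0.0.15


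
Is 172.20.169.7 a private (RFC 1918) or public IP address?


RFC 1918 private ranges:
  10.0.0.0/8 (10.0.0.0 - 10.255.255.255)
  172.16.0.0/12 (172.16.0.0 - 172.31.255.255)
  192.168.0.0/16 (192.168.0.0 - 192.168.255.255)
Private (in 172.16.0.0/12)


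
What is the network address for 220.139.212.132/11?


IP:   11011100.10001011.11010100.10000100
Mask: 11111111.11100000.00000000.00000000
AND operation:
Net:  11011100.10000000.00000000.00000000
Network: 220.128.0.0/11


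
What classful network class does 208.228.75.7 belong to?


First octet: 208
Binary: 11010000
110xxxxx -> Class C (192-223)
Class C, default mask 255.255.255.0 (/24)


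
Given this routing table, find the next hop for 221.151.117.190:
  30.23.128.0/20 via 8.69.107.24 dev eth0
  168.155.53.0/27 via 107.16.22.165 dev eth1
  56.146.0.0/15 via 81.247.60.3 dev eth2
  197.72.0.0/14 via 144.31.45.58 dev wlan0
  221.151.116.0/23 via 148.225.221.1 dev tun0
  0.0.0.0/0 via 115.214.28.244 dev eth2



Longest prefix match for 221.151.117.190:
  /20 30.23.128.0: no
  /27 168.155.53.0: no
  /15 56.146.0.0: no
  /14 197.72.0.0: no
  /23 221.151.116.0: MATCH
  /0 0.0.0.0: MATCH
Selected: next-hop 148.225.221.1 via tun0 (matched /23)


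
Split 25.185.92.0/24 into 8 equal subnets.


New prefix = 24 + 3 = 27
Each subnet has 32 addresses
  25.185.92.0/27
  25.185.92.32/27
  25.185.92.64/27
  25.185.92.96/27
  25.185.92.128/27
  25.185.92.160/27
  25.185.92.192/27
  25.185.92.224/27
Subnets: 25.185.92.0/27, 25.185.92.32/27, 25.185.92.64/27, 25.185.92.96/27, 25.185.92.128/27, 25.185.92.160/27, 25.185.92.192/27, 25.185.92.224/27


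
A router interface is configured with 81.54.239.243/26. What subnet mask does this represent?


/26 means 26 network bits, 6 host bits
Binary: 11111111111111111111111111000000
Mask: 255.255.255.192


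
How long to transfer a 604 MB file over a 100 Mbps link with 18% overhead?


Effective throughput = 100 * (1 - 18/100) = 82 Mbps
File size in Mb = 604 * 8 = 4832 Mb
Time = 4832 / 82
Time = 58.9268 seconds


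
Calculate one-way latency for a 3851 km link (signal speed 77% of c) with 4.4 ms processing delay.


Speed = 0.77 * 3e5 km/s = 231000 km/s
Propagation delay = 3851 / 231000 = 0.0167 s = 16.671 ms
Processing delay = 4.4 ms
Total one-way latency = 21.071 ms


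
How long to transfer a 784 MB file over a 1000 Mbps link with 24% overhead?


Effective throughput = 1000 * (1 - 24/100) = 760 Mbps
File size in Mb = 784 * 8 = 6272 Mb
Time = 6272 / 760
Time = 8.2526 seconds


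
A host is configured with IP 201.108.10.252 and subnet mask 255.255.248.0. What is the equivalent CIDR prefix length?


Binary: 11111111.11111111.11111000.00000000
Count leading 1s
Prefix: /21


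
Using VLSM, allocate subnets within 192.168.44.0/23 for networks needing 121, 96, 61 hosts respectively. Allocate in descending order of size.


121 hosts -> /25 (126 usable): 192.168.44.0/25
96 hosts -> /25 (126 usable): 192.168.44.128/25
61 hosts -> /26 (62 usable): 192.168.45.0/26
Allocation: 192.168.44.0/25 (121 hosts, 126 usable); 192.168.44.128/25 (96 hosts, 126 usable); 192.168.45.0/26 (61 hosts, 62 usable)


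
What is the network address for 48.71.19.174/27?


IP:   00110000.01000111.00010011.10101110
Mask: 11111111.11111111.11111111.11100000
AND operation:
Net:  00110000.01000111.00010011.10100000
Network: 48.71.19.160/27


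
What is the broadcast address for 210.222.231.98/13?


Network: 210.216.0.0/13
Host bits = 19
Set all host bits to 1:
Broadcast: 210.223.255.255


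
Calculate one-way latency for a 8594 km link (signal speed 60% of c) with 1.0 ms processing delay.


Speed = 0.6 * 3e5 km/s = 180000 km/s
Propagation delay = 8594 / 180000 = 0.0477 s = 47.7444 ms
Processing delay = 1.0 ms
Total one-way latency = 48.7444 ms


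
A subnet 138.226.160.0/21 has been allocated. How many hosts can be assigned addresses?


Host bits = 32 - 21 = 11
Total addresses = 2^11 = 2048
Usable = total - 2 (network and broadcast)
Usable hosts: 2046


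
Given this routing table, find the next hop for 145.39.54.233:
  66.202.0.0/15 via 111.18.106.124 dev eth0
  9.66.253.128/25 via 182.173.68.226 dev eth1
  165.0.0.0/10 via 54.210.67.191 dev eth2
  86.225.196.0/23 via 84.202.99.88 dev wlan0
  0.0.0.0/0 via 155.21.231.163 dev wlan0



Longest prefix match for 145.39.54.233:
  /15 66.202.0.0: no
  /25 9.66.253.128: no
  /10 165.0.0.0: no
  /23 86.225.196.0: no
  /0 0.0.0.0: MATCH
Selected: next-hop 155.21.231.163 via wlan0 (matched /0)


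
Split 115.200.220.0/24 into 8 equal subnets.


New prefix = 24 + 3 = 27
Each subnet has 32 addresses
  115.200.220.0/27
  115.200.220.32/27
  115.200.220.64/27
  115.200.220.96/27
  115.200.220.128/27
  115.200.220.160/27
  115.200.220.192/27
  115.200.220.224/27
Subnets: 115.200.220.0/27, 115.200.220.32/27, 115.200.220.64/27, 115.200.220.96/27, 115.200.220.128/27, 115.200.220.160/27, 115.200.220.192/27, 115.200.220.224/27


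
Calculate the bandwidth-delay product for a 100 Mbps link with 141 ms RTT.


BDP = bandwidth * RTT
= 100 Mbps * 141 ms
= 100 * 1e6 * 141 / 1000 bits
= 14100000 bits
= 1762500 bytes
= 1721.1914 KB
BDP = 14100000 bits (1762500 bytes)


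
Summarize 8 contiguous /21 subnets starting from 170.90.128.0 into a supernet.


Original prefix: /21
Number of subnets: 8 = 2^3
New prefix = 21 - 3 = 18
Supernet: 170.90.128.0/18


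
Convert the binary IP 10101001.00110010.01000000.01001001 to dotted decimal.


10101001 = 169
00110010 = 50
01000000 = 64
01001001 = 73
IP: 169.50.64.73


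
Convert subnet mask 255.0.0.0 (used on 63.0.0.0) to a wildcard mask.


Subnet mask: 255.0.0.0
Wildcard = 255.255.255.255 - subnet mask
255 - 255 = 0
255 - 0 = 255
255 - 0 = 255
255 - 0 = 255
Wildcard: 0.255.255.255


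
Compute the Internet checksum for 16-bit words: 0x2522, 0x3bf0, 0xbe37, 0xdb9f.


Sum all words (with carry folding):
+ 0x2522 = 0x2522
+ 0x3bf0 = 0x6112
+ 0xbe37 = 0x1f4a
+ 0xdb9f = 0xfae9
One's complement: ~0xfae9
Checksum = 0x0516


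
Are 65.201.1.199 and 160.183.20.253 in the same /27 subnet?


Mask: 255.255.255.224
65.201.1.199 AND mask = 65.201.1.192
160.183.20.253 AND mask = 160.183.20.224
No, different subnets (65.201.1.192 vs 160.183.20.224)


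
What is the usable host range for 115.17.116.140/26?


Network: 115.17.116.128
Broadcast: 115.17.116.191
First usable = network + 1
Last usable = broadcast - 1
Range: 115.17.116.129 to 115.17.116.190


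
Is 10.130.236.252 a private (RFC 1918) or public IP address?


RFC 1918 private ranges:
  10.0.0.0/8 (10.0.0.0 - 10.255.255.255)
  172.16.0.0/12 (172.16.0.0 - 172.31.255.255)
  192.168.0.0/16 (192.168.0.0 - 192.168.255.255)
Private (in 10.0.0.0/8)


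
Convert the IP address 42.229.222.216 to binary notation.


42 = 00101010
229 = 11100101
222 = 11011110
216 = 11011000
Binary: 00101010.11100101.11011110.11011000


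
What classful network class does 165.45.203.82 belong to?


First octet: 165
Binary: 10100101
10xxxxxx -> Class B (128-191)
Class B, default mask 255.255.0.0 (/16)


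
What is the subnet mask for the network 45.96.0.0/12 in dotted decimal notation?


/12 means 12 network bits, 20 host bits
Binary: 11111111111100000000000000000000
Mask: 255.240.0.0


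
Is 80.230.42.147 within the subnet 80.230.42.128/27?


Subnet network: 80.230.42.128
Test IP AND mask: 80.230.42.128
Yes, 80.230.42.147 is in 80.230.42.128/27


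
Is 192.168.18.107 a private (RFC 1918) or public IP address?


RFC 1918 private ranges:
  10.0.0.0/8 (10.0.0.0 - 10.255.255.255)
  172.16.0.0/12 (172.16.0.0 - 172.31.255.255)
  192.168.0.0/16 (192.168.0.0 - 192.168.255.255)
Private (in 192.168.0.0/16)


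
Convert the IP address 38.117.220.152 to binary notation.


38 = 00100110
117 = 01110101
220 = 11011100
152 = 10011000
Binary: 00100110.01110101.11011100.10011000


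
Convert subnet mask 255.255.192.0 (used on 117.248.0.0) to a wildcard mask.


Subnet mask: 255.255.192.0
Wildcard = 255.255.255.255 - subnet mask
255 - 255 = 0
255 - 255 = 0
255 - 192 = 63
255 - 0 = 255
Wildcard: 0.0.63.255


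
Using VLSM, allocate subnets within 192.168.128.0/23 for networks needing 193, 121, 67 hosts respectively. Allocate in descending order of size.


193 hosts -> /24 (254 usable): 192.168.128.0/24
121 hosts -> /25 (126 usable): 192.168.129.0/25
67 hosts -> /25 (126 usable): 192.168.129.128/25
Allocation: 192.168.128.0/24 (193 hosts, 254 usable); 192.168.129.0/25 (121 hosts, 126 usable); 192.168.129.128/25 (67 hosts, 126 usable)


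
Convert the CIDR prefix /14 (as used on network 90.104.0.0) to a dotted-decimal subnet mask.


/14 means 14 network bits, 18 host bits
Binary: 11111111111111000000000000000000
Mask: 255.252.0.0


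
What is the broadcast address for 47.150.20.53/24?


Network: 47.150.20.0/24
Host bits = 8
Set all host bits to 1:
Broadcast: 47.150.20.255


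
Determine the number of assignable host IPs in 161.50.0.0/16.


Host bits = 32 - 16 = 16
Total addresses = 2^16 = 65536
Usable = total - 2 (network and broadcast)
Usable hosts: 65534


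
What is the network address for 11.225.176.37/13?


IP:   00001011.11100001.10110000.00100101
Mask: 11111111.11111000.00000000.00000000
AND operation:
Net:  00001011.11100000.00000000.00000000
Network: 11.224.0.0/13


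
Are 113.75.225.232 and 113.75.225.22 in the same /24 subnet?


Mask: 255.255.255.0
113.75.225.232 AND mask = 113.75.225.0
113.75.225.22 AND mask = 113.75.225.0
Yes, same subnet (113.75.225.0)


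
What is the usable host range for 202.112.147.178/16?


Network: 202.112.0.0
Broadcast: 202.112.255.255
First usable = network + 1
Last usable = broadcast - 1
Range: 202.112.0.1 to 202.112.255.254


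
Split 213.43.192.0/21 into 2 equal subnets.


New prefix = 21 + 1 = 22
Each subnet has 1024 addresses
  213.43.192.0/22
  213.43.196.0/22
Subnets: 213.43.192.0/22, 213.43.196.0/22


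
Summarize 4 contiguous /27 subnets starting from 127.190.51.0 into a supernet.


Original prefix: /27
Number of subnets: 4 = 2^2
New prefix = 27 - 2 = 25
Supernet: 127.190.51.0/25


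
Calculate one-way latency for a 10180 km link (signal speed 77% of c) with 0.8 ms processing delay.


Speed = 0.77 * 3e5 km/s = 231000 km/s
Propagation delay = 10180 / 231000 = 0.0441 s = 44.0693 ms
Processing delay = 0.8 ms
Total one-way latency = 44.8693 ms


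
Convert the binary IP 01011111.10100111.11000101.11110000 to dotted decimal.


01011111 = 95
10100111 = 167
11000101 = 197
11110000 = 240
IP: 95.167.197.240


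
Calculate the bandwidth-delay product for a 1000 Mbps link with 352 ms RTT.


BDP = bandwidth * RTT
= 1000 Mbps * 352 ms
= 1000 * 1e6 * 352 / 1000 bits
= 352000000 bits
= 44000000 bytes
= 42968.75 KB
BDP = 352000000 bits (44000000 bytes)


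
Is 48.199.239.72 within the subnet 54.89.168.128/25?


Subnet network: 54.89.168.128
Test IP AND mask: 48.199.239.0
No, 48.199.239.72 is not in 54.89.168.128/25


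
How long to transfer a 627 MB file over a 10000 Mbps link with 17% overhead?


Effective throughput = 10000 * (1 - 17/100) = 8300 Mbps
File size in Mb = 627 * 8 = 5016 Mb
Time = 5016 / 8300
Time = 0.6043 seconds


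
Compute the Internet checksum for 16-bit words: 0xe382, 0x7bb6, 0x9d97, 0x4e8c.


Sum all words (with carry folding):
+ 0xe382 = 0xe382
+ 0x7bb6 = 0x5f39
+ 0x9d97 = 0xfcd0
+ 0x4e8c = 0x4b5d
One's complement: ~0x4b5d
Checksum = 0xb4a2


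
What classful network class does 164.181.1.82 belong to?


First octet: 164
Binary: 10100100
10xxxxxx -> Class B (128-191)
Class B, default mask 255.255.0.0 (/16)


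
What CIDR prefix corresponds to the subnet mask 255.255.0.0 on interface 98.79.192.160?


Binary: 11111111.11111111.00000000.00000000
Count leading 1s
Prefix: /16


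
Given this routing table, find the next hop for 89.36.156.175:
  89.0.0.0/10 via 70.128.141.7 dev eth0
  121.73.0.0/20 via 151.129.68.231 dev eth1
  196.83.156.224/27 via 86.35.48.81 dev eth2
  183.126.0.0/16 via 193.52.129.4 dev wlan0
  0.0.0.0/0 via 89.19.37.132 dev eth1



Longest prefix match for 89.36.156.175:
  /10 89.0.0.0: MATCH
  /20 121.73.0.0: no
  /27 196.83.156.224: no
  /16 183.126.0.0: no
  /0 0.0.0.0: MATCH
Selected: next-hop 70.128.141.7 via eth0 (matched /10)
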